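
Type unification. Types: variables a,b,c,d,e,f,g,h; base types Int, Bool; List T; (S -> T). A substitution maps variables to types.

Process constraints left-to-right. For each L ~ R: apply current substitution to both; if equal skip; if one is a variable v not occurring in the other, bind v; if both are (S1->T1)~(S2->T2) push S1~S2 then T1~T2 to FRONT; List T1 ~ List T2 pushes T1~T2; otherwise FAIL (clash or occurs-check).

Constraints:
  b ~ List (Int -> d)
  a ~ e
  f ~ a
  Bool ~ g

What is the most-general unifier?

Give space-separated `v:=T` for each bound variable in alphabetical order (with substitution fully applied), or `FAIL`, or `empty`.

step 1: unify b ~ List (Int -> d)  [subst: {-} | 3 pending]
  bind b := List (Int -> d)
step 2: unify a ~ e  [subst: {b:=List (Int -> d)} | 2 pending]
  bind a := e
step 3: unify f ~ e  [subst: {b:=List (Int -> d), a:=e} | 1 pending]
  bind f := e
step 4: unify Bool ~ g  [subst: {b:=List (Int -> d), a:=e, f:=e} | 0 pending]
  bind g := Bool

Answer: a:=e b:=List (Int -> d) f:=e g:=Bool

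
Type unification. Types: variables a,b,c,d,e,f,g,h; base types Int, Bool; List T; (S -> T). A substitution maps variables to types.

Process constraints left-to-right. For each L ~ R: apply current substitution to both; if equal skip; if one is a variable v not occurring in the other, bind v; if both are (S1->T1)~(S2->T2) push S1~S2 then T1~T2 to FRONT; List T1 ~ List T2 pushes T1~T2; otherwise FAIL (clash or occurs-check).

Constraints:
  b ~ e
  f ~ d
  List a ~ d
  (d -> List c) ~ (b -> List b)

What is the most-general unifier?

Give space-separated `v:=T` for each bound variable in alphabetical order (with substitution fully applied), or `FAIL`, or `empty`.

Answer: b:=List a c:=List a d:=List a e:=List a f:=List a

Derivation:
step 1: unify b ~ e  [subst: {-} | 3 pending]
  bind b := e
step 2: unify f ~ d  [subst: {b:=e} | 2 pending]
  bind f := d
step 3: unify List a ~ d  [subst: {b:=e, f:=d} | 1 pending]
  bind d := List a
step 4: unify (List a -> List c) ~ (e -> List e)  [subst: {b:=e, f:=d, d:=List a} | 0 pending]
  -> decompose arrow: push List a~e, List c~List e
step 5: unify List a ~ e  [subst: {b:=e, f:=d, d:=List a} | 1 pending]
  bind e := List a
step 6: unify List c ~ List List a  [subst: {b:=e, f:=d, d:=List a, e:=List a} | 0 pending]
  -> decompose List: push c~List a
step 7: unify c ~ List a  [subst: {b:=e, f:=d, d:=List a, e:=List a} | 0 pending]
  bind c := List a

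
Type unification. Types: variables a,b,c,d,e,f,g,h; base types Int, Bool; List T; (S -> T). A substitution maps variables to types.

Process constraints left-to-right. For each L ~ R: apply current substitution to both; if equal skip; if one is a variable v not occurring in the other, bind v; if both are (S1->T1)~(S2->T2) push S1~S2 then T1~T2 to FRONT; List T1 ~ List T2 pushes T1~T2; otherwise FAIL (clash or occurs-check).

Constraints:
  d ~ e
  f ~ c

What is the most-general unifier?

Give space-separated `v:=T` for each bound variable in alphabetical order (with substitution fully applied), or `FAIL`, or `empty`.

step 1: unify d ~ e  [subst: {-} | 1 pending]
  bind d := e
step 2: unify f ~ c  [subst: {d:=e} | 0 pending]
  bind f := c

Answer: d:=e f:=c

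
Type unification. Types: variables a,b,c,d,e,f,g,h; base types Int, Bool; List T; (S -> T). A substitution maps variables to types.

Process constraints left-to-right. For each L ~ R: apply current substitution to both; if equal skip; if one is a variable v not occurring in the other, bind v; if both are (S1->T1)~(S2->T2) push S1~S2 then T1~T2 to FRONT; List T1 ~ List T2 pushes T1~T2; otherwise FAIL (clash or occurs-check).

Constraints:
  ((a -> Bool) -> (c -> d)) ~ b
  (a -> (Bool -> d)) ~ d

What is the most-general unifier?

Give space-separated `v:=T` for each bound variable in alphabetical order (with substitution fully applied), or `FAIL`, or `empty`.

Answer: FAIL

Derivation:
step 1: unify ((a -> Bool) -> (c -> d)) ~ b  [subst: {-} | 1 pending]
  bind b := ((a -> Bool) -> (c -> d))
step 2: unify (a -> (Bool -> d)) ~ d  [subst: {b:=((a -> Bool) -> (c -> d))} | 0 pending]
  occurs-check fail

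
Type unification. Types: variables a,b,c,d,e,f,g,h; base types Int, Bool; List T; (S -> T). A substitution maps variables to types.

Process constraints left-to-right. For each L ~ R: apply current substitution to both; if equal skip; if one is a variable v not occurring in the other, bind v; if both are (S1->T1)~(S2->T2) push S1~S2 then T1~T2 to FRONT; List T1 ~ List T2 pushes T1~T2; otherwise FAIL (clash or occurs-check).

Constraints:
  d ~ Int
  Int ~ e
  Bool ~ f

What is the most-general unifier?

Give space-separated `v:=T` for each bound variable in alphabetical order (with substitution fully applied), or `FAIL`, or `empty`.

Answer: d:=Int e:=Int f:=Bool

Derivation:
step 1: unify d ~ Int  [subst: {-} | 2 pending]
  bind d := Int
step 2: unify Int ~ e  [subst: {d:=Int} | 1 pending]
  bind e := Int
step 3: unify Bool ~ f  [subst: {d:=Int, e:=Int} | 0 pending]
  bind f := Bool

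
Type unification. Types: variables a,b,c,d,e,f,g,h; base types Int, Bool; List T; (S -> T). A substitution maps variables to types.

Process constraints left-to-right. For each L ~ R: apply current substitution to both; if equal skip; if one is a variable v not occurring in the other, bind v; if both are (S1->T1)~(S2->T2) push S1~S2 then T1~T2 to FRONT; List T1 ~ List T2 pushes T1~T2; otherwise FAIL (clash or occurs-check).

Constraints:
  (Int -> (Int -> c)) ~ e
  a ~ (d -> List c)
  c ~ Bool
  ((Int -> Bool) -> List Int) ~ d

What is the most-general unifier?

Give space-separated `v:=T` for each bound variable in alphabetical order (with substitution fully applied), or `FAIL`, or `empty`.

Answer: a:=(((Int -> Bool) -> List Int) -> List Bool) c:=Bool d:=((Int -> Bool) -> List Int) e:=(Int -> (Int -> Bool))

Derivation:
step 1: unify (Int -> (Int -> c)) ~ e  [subst: {-} | 3 pending]
  bind e := (Int -> (Int -> c))
step 2: unify a ~ (d -> List c)  [subst: {e:=(Int -> (Int -> c))} | 2 pending]
  bind a := (d -> List c)
step 3: unify c ~ Bool  [subst: {e:=(Int -> (Int -> c)), a:=(d -> List c)} | 1 pending]
  bind c := Bool
step 4: unify ((Int -> Bool) -> List Int) ~ d  [subst: {e:=(Int -> (Int -> c)), a:=(d -> List c), c:=Bool} | 0 pending]
  bind d := ((Int -> Bool) -> List Int)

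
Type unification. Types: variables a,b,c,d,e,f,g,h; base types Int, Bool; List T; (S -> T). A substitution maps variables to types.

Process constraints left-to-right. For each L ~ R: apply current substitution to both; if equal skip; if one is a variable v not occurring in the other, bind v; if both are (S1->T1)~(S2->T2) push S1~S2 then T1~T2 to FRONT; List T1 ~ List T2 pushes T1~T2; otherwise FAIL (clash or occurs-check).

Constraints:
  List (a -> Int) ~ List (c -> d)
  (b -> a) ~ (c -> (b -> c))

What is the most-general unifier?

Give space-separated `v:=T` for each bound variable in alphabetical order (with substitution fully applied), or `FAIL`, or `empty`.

step 1: unify List (a -> Int) ~ List (c -> d)  [subst: {-} | 1 pending]
  -> decompose List: push (a -> Int)~(c -> d)
step 2: unify (a -> Int) ~ (c -> d)  [subst: {-} | 1 pending]
  -> decompose arrow: push a~c, Int~d
step 3: unify a ~ c  [subst: {-} | 2 pending]
  bind a := c
step 4: unify Int ~ d  [subst: {a:=c} | 1 pending]
  bind d := Int
step 5: unify (b -> c) ~ (c -> (b -> c))  [subst: {a:=c, d:=Int} | 0 pending]
  -> decompose arrow: push b~c, c~(b -> c)
step 6: unify b ~ c  [subst: {a:=c, d:=Int} | 1 pending]
  bind b := c
step 7: unify c ~ (c -> c)  [subst: {a:=c, d:=Int, b:=c} | 0 pending]
  occurs-check fail: c in (c -> c)

Answer: FAIL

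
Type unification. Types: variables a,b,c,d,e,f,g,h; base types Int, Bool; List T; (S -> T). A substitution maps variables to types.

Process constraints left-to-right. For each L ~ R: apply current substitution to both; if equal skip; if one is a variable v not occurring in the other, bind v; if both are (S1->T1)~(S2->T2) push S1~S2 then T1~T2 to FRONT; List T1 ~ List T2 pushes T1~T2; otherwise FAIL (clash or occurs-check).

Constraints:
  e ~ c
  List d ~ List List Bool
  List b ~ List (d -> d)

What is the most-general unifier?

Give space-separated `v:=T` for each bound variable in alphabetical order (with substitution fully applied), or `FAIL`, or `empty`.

Answer: b:=(List Bool -> List Bool) d:=List Bool e:=c

Derivation:
step 1: unify e ~ c  [subst: {-} | 2 pending]
  bind e := c
step 2: unify List d ~ List List Bool  [subst: {e:=c} | 1 pending]
  -> decompose List: push d~List Bool
step 3: unify d ~ List Bool  [subst: {e:=c} | 1 pending]
  bind d := List Bool
step 4: unify List b ~ List (List Bool -> List Bool)  [subst: {e:=c, d:=List Bool} | 0 pending]
  -> decompose List: push b~(List Bool -> List Bool)
step 5: unify b ~ (List Bool -> List Bool)  [subst: {e:=c, d:=List Bool} | 0 pending]
  bind b := (List Bool -> List Bool)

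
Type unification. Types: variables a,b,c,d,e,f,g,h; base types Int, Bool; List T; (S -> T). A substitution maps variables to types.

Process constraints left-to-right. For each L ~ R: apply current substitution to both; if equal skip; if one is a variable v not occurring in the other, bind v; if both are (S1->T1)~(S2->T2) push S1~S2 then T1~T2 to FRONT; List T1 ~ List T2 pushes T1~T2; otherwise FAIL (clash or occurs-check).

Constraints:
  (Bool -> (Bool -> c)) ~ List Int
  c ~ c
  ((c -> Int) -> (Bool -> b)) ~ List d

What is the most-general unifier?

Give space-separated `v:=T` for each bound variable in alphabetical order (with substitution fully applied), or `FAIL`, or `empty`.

Answer: FAIL

Derivation:
step 1: unify (Bool -> (Bool -> c)) ~ List Int  [subst: {-} | 2 pending]
  clash: (Bool -> (Bool -> c)) vs List Int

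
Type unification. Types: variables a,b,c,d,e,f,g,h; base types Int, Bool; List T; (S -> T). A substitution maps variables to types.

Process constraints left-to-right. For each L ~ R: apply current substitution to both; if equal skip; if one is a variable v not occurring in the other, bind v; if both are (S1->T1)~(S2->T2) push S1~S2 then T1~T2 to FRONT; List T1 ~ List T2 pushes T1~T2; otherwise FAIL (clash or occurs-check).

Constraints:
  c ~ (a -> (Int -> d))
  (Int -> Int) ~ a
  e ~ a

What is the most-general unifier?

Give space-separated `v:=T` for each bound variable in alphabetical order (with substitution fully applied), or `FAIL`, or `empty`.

step 1: unify c ~ (a -> (Int -> d))  [subst: {-} | 2 pending]
  bind c := (a -> (Int -> d))
step 2: unify (Int -> Int) ~ a  [subst: {c:=(a -> (Int -> d))} | 1 pending]
  bind a := (Int -> Int)
step 3: unify e ~ (Int -> Int)  [subst: {c:=(a -> (Int -> d)), a:=(Int -> Int)} | 0 pending]
  bind e := (Int -> Int)

Answer: a:=(Int -> Int) c:=((Int -> Int) -> (Int -> d)) e:=(Int -> Int)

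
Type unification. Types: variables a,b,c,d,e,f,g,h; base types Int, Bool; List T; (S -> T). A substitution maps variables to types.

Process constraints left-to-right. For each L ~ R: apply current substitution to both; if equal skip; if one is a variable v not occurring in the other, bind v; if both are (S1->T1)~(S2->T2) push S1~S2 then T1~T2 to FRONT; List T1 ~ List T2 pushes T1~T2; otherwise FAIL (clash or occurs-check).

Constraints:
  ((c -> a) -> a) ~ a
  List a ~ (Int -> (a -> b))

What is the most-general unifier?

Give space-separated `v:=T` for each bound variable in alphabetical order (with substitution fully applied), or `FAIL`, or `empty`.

step 1: unify ((c -> a) -> a) ~ a  [subst: {-} | 1 pending]
  occurs-check fail

Answer: FAIL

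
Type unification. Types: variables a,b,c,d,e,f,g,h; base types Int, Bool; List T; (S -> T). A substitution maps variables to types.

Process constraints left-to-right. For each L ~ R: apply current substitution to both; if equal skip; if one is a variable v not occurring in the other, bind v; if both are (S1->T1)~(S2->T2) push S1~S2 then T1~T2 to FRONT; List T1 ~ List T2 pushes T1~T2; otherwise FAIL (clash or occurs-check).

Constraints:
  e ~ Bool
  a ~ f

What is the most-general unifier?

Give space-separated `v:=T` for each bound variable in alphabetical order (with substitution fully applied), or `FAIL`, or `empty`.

Answer: a:=f e:=Bool

Derivation:
step 1: unify e ~ Bool  [subst: {-} | 1 pending]
  bind e := Bool
step 2: unify a ~ f  [subst: {e:=Bool} | 0 pending]
  bind a := f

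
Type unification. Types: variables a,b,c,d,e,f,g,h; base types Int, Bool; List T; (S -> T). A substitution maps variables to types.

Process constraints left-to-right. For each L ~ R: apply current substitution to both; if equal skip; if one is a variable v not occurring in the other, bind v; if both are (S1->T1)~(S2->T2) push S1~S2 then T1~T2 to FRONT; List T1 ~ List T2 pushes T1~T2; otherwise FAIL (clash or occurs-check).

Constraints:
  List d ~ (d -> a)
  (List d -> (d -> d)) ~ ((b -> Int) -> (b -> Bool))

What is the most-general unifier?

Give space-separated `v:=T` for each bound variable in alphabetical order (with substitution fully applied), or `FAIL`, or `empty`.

step 1: unify List d ~ (d -> a)  [subst: {-} | 1 pending]
  clash: List d vs (d -> a)

Answer: FAIL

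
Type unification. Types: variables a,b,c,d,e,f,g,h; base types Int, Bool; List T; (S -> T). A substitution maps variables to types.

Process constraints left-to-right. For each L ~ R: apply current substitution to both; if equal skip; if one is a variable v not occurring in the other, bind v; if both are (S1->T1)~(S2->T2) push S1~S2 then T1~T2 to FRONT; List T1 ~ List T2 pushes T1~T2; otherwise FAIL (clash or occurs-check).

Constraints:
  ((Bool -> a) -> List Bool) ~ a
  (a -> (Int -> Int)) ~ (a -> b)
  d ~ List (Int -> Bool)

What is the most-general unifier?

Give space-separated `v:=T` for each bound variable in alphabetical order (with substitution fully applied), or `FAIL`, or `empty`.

step 1: unify ((Bool -> a) -> List Bool) ~ a  [subst: {-} | 2 pending]
  occurs-check fail

Answer: FAIL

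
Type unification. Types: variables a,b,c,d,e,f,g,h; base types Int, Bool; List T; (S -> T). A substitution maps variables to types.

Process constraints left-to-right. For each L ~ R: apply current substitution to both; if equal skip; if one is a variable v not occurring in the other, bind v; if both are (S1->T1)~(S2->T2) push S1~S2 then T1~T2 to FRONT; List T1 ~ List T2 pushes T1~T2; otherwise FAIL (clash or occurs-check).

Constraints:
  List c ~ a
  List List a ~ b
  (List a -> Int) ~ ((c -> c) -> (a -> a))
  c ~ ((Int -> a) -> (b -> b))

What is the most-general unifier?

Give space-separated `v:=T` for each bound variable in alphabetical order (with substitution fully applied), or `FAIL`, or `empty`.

Answer: FAIL

Derivation:
step 1: unify List c ~ a  [subst: {-} | 3 pending]
  bind a := List c
step 2: unify List List List c ~ b  [subst: {a:=List c} | 2 pending]
  bind b := List List List c
step 3: unify (List List c -> Int) ~ ((c -> c) -> (List c -> List c))  [subst: {a:=List c, b:=List List List c} | 1 pending]
  -> decompose arrow: push List List c~(c -> c), Int~(List c -> List c)
step 4: unify List List c ~ (c -> c)  [subst: {a:=List c, b:=List List List c} | 2 pending]
  clash: List List c vs (c -> c)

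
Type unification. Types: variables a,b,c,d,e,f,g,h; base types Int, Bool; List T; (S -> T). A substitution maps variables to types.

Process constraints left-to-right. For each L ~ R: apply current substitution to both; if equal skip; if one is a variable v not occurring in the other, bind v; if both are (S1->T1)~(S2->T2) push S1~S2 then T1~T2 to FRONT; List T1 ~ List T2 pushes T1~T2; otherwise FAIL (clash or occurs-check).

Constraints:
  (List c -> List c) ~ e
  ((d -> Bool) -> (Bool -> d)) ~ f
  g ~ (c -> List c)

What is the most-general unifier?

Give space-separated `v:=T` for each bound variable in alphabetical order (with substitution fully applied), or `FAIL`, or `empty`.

Answer: e:=(List c -> List c) f:=((d -> Bool) -> (Bool -> d)) g:=(c -> List c)

Derivation:
step 1: unify (List c -> List c) ~ e  [subst: {-} | 2 pending]
  bind e := (List c -> List c)
step 2: unify ((d -> Bool) -> (Bool -> d)) ~ f  [subst: {e:=(List c -> List c)} | 1 pending]
  bind f := ((d -> Bool) -> (Bool -> d))
step 3: unify g ~ (c -> List c)  [subst: {e:=(List c -> List c), f:=((d -> Bool) -> (Bool -> d))} | 0 pending]
  bind g := (c -> List c)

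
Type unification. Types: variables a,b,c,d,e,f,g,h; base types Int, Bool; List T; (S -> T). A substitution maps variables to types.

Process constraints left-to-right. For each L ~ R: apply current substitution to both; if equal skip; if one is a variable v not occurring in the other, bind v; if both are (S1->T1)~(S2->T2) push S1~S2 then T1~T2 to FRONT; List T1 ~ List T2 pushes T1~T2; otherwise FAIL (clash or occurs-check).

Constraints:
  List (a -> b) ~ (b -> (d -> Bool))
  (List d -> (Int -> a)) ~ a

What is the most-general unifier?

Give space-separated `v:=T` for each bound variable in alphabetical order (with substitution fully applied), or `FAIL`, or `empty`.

Answer: FAIL

Derivation:
step 1: unify List (a -> b) ~ (b -> (d -> Bool))  [subst: {-} | 1 pending]
  clash: List (a -> b) vs (b -> (d -> Bool))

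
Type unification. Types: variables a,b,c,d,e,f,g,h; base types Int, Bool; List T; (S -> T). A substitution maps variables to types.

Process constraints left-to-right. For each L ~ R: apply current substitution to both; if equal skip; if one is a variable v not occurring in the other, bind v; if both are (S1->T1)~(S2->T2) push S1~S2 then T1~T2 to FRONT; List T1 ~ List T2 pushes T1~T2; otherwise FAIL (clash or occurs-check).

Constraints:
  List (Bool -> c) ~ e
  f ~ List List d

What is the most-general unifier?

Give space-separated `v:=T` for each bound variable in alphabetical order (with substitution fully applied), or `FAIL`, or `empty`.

Answer: e:=List (Bool -> c) f:=List List d

Derivation:
step 1: unify List (Bool -> c) ~ e  [subst: {-} | 1 pending]
  bind e := List (Bool -> c)
step 2: unify f ~ List List d  [subst: {e:=List (Bool -> c)} | 0 pending]
  bind f := List List d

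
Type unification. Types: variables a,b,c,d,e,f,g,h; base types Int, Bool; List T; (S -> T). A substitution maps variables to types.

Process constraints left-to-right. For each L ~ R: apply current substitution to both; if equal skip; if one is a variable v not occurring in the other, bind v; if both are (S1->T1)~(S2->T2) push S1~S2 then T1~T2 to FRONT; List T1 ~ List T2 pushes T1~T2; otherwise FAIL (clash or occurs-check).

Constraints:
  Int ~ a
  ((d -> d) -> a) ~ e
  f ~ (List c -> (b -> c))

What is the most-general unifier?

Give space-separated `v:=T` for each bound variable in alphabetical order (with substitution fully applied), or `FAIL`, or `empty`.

step 1: unify Int ~ a  [subst: {-} | 2 pending]
  bind a := Int
step 2: unify ((d -> d) -> Int) ~ e  [subst: {a:=Int} | 1 pending]
  bind e := ((d -> d) -> Int)
step 3: unify f ~ (List c -> (b -> c))  [subst: {a:=Int, e:=((d -> d) -> Int)} | 0 pending]
  bind f := (List c -> (b -> c))

Answer: a:=Int e:=((d -> d) -> Int) f:=(List c -> (b -> c))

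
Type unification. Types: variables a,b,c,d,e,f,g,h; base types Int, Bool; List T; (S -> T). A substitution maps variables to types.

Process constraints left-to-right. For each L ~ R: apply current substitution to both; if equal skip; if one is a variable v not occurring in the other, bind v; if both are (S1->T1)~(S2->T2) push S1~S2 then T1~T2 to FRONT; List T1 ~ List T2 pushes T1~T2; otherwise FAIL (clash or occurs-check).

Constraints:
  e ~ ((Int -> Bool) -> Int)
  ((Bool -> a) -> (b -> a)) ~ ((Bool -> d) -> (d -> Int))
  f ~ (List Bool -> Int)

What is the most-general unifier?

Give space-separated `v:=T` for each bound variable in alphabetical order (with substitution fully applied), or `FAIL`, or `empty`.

step 1: unify e ~ ((Int -> Bool) -> Int)  [subst: {-} | 2 pending]
  bind e := ((Int -> Bool) -> Int)
step 2: unify ((Bool -> a) -> (b -> a)) ~ ((Bool -> d) -> (d -> Int))  [subst: {e:=((Int -> Bool) -> Int)} | 1 pending]
  -> decompose arrow: push (Bool -> a)~(Bool -> d), (b -> a)~(d -> Int)
step 3: unify (Bool -> a) ~ (Bool -> d)  [subst: {e:=((Int -> Bool) -> Int)} | 2 pending]
  -> decompose arrow: push Bool~Bool, a~d
step 4: unify Bool ~ Bool  [subst: {e:=((Int -> Bool) -> Int)} | 3 pending]
  -> identical, skip
step 5: unify a ~ d  [subst: {e:=((Int -> Bool) -> Int)} | 2 pending]
  bind a := d
step 6: unify (b -> d) ~ (d -> Int)  [subst: {e:=((Int -> Bool) -> Int), a:=d} | 1 pending]
  -> decompose arrow: push b~d, d~Int
step 7: unify b ~ d  [subst: {e:=((Int -> Bool) -> Int), a:=d} | 2 pending]
  bind b := d
step 8: unify d ~ Int  [subst: {e:=((Int -> Bool) -> Int), a:=d, b:=d} | 1 pending]
  bind d := Int
step 9: unify f ~ (List Bool -> Int)  [subst: {e:=((Int -> Bool) -> Int), a:=d, b:=d, d:=Int} | 0 pending]
  bind f := (List Bool -> Int)

Answer: a:=Int b:=Int d:=Int e:=((Int -> Bool) -> Int) f:=(List Bool -> Int)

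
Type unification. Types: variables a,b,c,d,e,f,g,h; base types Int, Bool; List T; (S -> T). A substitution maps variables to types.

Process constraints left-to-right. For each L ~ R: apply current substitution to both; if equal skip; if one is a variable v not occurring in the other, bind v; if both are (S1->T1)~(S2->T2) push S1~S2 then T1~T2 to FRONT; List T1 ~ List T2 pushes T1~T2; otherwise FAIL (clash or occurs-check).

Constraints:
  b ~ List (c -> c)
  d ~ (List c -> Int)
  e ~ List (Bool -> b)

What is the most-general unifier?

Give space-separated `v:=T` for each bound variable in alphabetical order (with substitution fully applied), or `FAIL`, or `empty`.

step 1: unify b ~ List (c -> c)  [subst: {-} | 2 pending]
  bind b := List (c -> c)
step 2: unify d ~ (List c -> Int)  [subst: {b:=List (c -> c)} | 1 pending]
  bind d := (List c -> Int)
step 3: unify e ~ List (Bool -> List (c -> c))  [subst: {b:=List (c -> c), d:=(List c -> Int)} | 0 pending]
  bind e := List (Bool -> List (c -> c))

Answer: b:=List (c -> c) d:=(List c -> Int) e:=List (Bool -> List (c -> c))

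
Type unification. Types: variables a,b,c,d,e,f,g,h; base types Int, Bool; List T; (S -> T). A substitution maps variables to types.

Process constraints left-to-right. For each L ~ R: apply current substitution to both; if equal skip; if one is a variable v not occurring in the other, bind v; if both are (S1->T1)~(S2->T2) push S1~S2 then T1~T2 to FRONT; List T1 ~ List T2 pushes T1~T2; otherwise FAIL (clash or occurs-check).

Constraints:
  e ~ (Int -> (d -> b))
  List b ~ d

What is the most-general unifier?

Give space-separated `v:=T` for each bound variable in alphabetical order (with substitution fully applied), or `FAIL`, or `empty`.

step 1: unify e ~ (Int -> (d -> b))  [subst: {-} | 1 pending]
  bind e := (Int -> (d -> b))
step 2: unify List b ~ d  [subst: {e:=(Int -> (d -> b))} | 0 pending]
  bind d := List b

Answer: d:=List b e:=(Int -> (List b -> b))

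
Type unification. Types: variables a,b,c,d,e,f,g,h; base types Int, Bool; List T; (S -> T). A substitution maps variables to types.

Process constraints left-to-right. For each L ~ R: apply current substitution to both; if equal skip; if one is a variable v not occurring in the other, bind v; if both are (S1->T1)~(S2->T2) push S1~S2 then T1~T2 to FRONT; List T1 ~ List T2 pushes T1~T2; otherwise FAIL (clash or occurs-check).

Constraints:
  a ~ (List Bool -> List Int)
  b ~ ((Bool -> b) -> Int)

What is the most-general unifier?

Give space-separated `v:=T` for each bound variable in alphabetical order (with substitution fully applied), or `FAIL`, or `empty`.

Answer: FAIL

Derivation:
step 1: unify a ~ (List Bool -> List Int)  [subst: {-} | 1 pending]
  bind a := (List Bool -> List Int)
step 2: unify b ~ ((Bool -> b) -> Int)  [subst: {a:=(List Bool -> List Int)} | 0 pending]
  occurs-check fail: b in ((Bool -> b) -> Int)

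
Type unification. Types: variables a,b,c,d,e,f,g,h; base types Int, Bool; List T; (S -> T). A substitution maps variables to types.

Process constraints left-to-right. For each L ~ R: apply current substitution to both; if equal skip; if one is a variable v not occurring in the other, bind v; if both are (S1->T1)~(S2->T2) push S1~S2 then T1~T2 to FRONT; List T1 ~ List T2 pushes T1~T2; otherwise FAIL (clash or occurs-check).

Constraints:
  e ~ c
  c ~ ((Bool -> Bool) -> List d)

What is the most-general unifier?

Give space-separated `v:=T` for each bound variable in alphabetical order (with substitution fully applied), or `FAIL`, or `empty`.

Answer: c:=((Bool -> Bool) -> List d) e:=((Bool -> Bool) -> List d)

Derivation:
step 1: unify e ~ c  [subst: {-} | 1 pending]
  bind e := c
step 2: unify c ~ ((Bool -> Bool) -> List d)  [subst: {e:=c} | 0 pending]
  bind c := ((Bool -> Bool) -> List d)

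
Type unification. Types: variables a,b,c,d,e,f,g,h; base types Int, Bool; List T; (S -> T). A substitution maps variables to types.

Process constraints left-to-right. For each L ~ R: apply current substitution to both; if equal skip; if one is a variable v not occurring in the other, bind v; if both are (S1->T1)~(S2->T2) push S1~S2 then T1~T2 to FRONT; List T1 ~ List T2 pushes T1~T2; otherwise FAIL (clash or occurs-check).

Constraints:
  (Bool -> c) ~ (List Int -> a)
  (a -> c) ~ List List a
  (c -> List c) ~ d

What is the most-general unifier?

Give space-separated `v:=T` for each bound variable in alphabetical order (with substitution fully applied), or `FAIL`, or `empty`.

step 1: unify (Bool -> c) ~ (List Int -> a)  [subst: {-} | 2 pending]
  -> decompose arrow: push Bool~List Int, c~a
step 2: unify Bool ~ List Int  [subst: {-} | 3 pending]
  clash: Bool vs List Int

Answer: FAIL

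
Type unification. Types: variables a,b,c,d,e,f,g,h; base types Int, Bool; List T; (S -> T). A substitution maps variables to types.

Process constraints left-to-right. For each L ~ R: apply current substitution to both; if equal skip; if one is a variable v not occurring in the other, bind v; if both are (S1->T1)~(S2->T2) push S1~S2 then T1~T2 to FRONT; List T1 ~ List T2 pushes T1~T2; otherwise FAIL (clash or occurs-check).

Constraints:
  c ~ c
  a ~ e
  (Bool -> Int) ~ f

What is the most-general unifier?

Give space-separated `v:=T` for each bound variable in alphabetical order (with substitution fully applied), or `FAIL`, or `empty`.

step 1: unify c ~ c  [subst: {-} | 2 pending]
  -> identical, skip
step 2: unify a ~ e  [subst: {-} | 1 pending]
  bind a := e
step 3: unify (Bool -> Int) ~ f  [subst: {a:=e} | 0 pending]
  bind f := (Bool -> Int)

Answer: a:=e f:=(Bool -> Int)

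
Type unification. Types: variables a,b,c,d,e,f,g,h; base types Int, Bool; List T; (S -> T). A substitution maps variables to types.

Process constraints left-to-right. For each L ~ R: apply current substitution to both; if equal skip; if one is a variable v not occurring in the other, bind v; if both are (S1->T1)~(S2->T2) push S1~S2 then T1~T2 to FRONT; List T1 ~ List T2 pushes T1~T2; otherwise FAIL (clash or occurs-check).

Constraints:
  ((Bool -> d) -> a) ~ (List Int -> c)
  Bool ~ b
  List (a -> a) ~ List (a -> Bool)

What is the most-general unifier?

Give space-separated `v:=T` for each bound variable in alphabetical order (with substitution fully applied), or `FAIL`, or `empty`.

Answer: FAIL

Derivation:
step 1: unify ((Bool -> d) -> a) ~ (List Int -> c)  [subst: {-} | 2 pending]
  -> decompose arrow: push (Bool -> d)~List Int, a~c
step 2: unify (Bool -> d) ~ List Int  [subst: {-} | 3 pending]
  clash: (Bool -> d) vs List Int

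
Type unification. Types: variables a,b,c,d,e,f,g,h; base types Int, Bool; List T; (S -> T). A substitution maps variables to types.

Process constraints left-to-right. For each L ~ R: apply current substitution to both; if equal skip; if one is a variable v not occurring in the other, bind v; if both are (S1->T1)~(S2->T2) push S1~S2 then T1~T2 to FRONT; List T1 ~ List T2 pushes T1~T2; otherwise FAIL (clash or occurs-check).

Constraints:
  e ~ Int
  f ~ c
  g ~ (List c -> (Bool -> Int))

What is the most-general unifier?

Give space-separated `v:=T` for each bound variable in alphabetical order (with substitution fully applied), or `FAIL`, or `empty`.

Answer: e:=Int f:=c g:=(List c -> (Bool -> Int))

Derivation:
step 1: unify e ~ Int  [subst: {-} | 2 pending]
  bind e := Int
step 2: unify f ~ c  [subst: {e:=Int} | 1 pending]
  bind f := c
step 3: unify g ~ (List c -> (Bool -> Int))  [subst: {e:=Int, f:=c} | 0 pending]
  bind g := (List c -> (Bool -> Int))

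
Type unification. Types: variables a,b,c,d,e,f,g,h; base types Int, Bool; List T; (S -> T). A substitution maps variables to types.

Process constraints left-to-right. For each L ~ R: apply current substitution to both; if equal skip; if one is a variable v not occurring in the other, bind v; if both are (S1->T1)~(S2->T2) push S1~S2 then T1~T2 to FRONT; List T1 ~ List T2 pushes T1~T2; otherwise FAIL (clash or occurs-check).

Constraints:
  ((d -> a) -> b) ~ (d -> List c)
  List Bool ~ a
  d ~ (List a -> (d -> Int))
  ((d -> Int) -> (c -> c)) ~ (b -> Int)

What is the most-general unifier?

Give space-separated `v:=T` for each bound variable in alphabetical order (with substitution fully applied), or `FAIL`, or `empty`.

Answer: FAIL

Derivation:
step 1: unify ((d -> a) -> b) ~ (d -> List c)  [subst: {-} | 3 pending]
  -> decompose arrow: push (d -> a)~d, b~List c
step 2: unify (d -> a) ~ d  [subst: {-} | 4 pending]
  occurs-check fail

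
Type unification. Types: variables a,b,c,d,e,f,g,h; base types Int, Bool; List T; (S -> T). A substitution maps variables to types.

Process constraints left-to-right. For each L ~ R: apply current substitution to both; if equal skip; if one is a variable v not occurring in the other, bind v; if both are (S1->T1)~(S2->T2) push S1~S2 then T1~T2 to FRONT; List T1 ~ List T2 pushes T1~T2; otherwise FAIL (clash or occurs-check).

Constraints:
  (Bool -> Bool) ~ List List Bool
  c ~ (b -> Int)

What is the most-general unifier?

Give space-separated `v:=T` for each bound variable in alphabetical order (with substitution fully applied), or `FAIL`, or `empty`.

Answer: FAIL

Derivation:
step 1: unify (Bool -> Bool) ~ List List Bool  [subst: {-} | 1 pending]
  clash: (Bool -> Bool) vs List List Bool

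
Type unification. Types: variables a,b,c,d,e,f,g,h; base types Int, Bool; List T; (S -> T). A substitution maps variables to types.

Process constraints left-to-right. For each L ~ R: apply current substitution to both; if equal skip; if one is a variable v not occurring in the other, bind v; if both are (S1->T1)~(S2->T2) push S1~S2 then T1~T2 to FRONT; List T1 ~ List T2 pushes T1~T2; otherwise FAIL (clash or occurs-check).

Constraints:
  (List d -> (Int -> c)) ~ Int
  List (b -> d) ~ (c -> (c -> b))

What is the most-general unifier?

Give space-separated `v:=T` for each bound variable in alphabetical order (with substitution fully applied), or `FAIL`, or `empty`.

Answer: FAIL

Derivation:
step 1: unify (List d -> (Int -> c)) ~ Int  [subst: {-} | 1 pending]
  clash: (List d -> (Int -> c)) vs Int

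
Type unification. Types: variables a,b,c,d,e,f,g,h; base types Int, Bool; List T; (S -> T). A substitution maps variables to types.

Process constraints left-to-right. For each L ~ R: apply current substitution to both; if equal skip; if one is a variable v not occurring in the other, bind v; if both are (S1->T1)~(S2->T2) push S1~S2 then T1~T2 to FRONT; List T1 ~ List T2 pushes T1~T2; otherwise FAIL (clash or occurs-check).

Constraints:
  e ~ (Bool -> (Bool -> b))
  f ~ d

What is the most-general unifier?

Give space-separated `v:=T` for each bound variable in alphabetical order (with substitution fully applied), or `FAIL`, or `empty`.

Answer: e:=(Bool -> (Bool -> b)) f:=d

Derivation:
step 1: unify e ~ (Bool -> (Bool -> b))  [subst: {-} | 1 pending]
  bind e := (Bool -> (Bool -> b))
step 2: unify f ~ d  [subst: {e:=(Bool -> (Bool -> b))} | 0 pending]
  bind f := d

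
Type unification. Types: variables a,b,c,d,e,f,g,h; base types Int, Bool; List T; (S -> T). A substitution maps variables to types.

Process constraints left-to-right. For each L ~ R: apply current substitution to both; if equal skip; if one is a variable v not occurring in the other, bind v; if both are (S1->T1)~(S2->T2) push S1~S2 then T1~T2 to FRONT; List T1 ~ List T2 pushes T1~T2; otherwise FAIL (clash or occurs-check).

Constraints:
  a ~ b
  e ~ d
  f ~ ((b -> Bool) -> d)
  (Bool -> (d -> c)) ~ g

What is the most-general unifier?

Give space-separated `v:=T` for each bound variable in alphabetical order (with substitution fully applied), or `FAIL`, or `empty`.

Answer: a:=b e:=d f:=((b -> Bool) -> d) g:=(Bool -> (d -> c))

Derivation:
step 1: unify a ~ b  [subst: {-} | 3 pending]
  bind a := b
step 2: unify e ~ d  [subst: {a:=b} | 2 pending]
  bind e := d
step 3: unify f ~ ((b -> Bool) -> d)  [subst: {a:=b, e:=d} | 1 pending]
  bind f := ((b -> Bool) -> d)
step 4: unify (Bool -> (d -> c)) ~ g  [subst: {a:=b, e:=d, f:=((b -> Bool) -> d)} | 0 pending]
  bind g := (Bool -> (d -> c))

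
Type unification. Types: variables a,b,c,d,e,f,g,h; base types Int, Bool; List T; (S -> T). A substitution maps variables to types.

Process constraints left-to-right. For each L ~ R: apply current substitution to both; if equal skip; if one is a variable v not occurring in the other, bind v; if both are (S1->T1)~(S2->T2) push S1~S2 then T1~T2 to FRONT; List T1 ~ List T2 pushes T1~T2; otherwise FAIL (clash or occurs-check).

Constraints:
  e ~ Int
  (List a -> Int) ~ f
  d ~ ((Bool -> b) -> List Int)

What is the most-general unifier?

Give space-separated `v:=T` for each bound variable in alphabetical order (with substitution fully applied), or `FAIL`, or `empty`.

Answer: d:=((Bool -> b) -> List Int) e:=Int f:=(List a -> Int)

Derivation:
step 1: unify e ~ Int  [subst: {-} | 2 pending]
  bind e := Int
step 2: unify (List a -> Int) ~ f  [subst: {e:=Int} | 1 pending]
  bind f := (List a -> Int)
step 3: unify d ~ ((Bool -> b) -> List Int)  [subst: {e:=Int, f:=(List a -> Int)} | 0 pending]
  bind d := ((Bool -> b) -> List Int)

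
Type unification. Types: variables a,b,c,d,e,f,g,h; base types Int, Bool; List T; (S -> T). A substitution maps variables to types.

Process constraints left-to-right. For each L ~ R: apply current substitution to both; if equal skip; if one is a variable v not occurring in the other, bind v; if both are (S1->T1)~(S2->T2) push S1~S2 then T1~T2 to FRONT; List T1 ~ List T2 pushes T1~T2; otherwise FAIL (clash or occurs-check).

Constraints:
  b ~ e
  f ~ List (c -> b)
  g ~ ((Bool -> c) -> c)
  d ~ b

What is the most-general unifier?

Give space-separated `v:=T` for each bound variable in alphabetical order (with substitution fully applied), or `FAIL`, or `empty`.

Answer: b:=e d:=e f:=List (c -> e) g:=((Bool -> c) -> c)

Derivation:
step 1: unify b ~ e  [subst: {-} | 3 pending]
  bind b := e
step 2: unify f ~ List (c -> e)  [subst: {b:=e} | 2 pending]
  bind f := List (c -> e)
step 3: unify g ~ ((Bool -> c) -> c)  [subst: {b:=e, f:=List (c -> e)} | 1 pending]
  bind g := ((Bool -> c) -> c)
step 4: unify d ~ e  [subst: {b:=e, f:=List (c -> e), g:=((Bool -> c) -> c)} | 0 pending]
  bind d := e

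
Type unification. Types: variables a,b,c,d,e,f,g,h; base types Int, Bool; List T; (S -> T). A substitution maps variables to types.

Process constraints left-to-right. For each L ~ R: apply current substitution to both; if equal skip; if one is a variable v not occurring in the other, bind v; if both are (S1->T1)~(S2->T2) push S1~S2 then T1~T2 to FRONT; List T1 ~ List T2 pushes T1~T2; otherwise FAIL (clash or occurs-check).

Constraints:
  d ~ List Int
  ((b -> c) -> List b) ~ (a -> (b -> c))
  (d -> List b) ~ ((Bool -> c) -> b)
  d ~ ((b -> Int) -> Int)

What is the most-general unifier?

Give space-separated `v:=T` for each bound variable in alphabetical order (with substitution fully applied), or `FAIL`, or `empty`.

Answer: FAIL

Derivation:
step 1: unify d ~ List Int  [subst: {-} | 3 pending]
  bind d := List Int
step 2: unify ((b -> c) -> List b) ~ (a -> (b -> c))  [subst: {d:=List Int} | 2 pending]
  -> decompose arrow: push (b -> c)~a, List b~(b -> c)
step 3: unify (b -> c) ~ a  [subst: {d:=List Int} | 3 pending]
  bind a := (b -> c)
step 4: unify List b ~ (b -> c)  [subst: {d:=List Int, a:=(b -> c)} | 2 pending]
  clash: List b vs (b -> c)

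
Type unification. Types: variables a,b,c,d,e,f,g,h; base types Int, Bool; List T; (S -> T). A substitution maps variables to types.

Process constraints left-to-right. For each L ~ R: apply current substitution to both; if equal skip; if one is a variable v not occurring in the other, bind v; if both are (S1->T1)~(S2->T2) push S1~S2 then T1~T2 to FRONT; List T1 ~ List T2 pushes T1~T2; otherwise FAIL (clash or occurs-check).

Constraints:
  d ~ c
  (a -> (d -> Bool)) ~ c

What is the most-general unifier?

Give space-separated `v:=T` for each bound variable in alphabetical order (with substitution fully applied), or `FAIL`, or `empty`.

step 1: unify d ~ c  [subst: {-} | 1 pending]
  bind d := c
step 2: unify (a -> (c -> Bool)) ~ c  [subst: {d:=c} | 0 pending]
  occurs-check fail

Answer: FAIL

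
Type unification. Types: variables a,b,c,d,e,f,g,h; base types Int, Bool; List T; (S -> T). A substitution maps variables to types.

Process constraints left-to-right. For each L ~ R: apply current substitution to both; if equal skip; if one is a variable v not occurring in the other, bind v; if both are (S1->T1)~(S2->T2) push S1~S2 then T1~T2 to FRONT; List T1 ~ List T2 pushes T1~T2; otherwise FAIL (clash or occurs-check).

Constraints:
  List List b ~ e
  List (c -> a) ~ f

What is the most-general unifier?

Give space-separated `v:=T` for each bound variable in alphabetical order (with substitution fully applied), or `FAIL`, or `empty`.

step 1: unify List List b ~ e  [subst: {-} | 1 pending]
  bind e := List List b
step 2: unify List (c -> a) ~ f  [subst: {e:=List List b} | 0 pending]
  bind f := List (c -> a)

Answer: e:=List List b f:=List (c -> a)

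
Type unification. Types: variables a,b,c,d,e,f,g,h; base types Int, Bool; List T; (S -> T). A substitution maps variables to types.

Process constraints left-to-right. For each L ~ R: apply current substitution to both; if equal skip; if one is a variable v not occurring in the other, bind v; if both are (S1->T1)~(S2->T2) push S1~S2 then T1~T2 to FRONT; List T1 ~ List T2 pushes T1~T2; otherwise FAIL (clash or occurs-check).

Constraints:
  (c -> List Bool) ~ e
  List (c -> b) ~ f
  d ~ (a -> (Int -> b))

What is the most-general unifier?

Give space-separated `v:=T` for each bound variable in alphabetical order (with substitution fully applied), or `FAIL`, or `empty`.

step 1: unify (c -> List Bool) ~ e  [subst: {-} | 2 pending]
  bind e := (c -> List Bool)
step 2: unify List (c -> b) ~ f  [subst: {e:=(c -> List Bool)} | 1 pending]
  bind f := List (c -> b)
step 3: unify d ~ (a -> (Int -> b))  [subst: {e:=(c -> List Bool), f:=List (c -> b)} | 0 pending]
  bind d := (a -> (Int -> b))

Answer: d:=(a -> (Int -> b)) e:=(c -> List Bool) f:=List (c -> b)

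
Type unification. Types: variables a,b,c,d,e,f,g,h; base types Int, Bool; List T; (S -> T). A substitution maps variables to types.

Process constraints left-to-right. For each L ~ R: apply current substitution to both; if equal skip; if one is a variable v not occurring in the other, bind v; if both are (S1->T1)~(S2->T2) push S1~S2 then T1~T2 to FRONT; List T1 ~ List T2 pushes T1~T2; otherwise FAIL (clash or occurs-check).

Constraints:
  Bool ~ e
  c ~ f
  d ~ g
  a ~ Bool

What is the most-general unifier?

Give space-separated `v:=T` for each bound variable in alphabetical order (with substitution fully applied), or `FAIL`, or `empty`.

step 1: unify Bool ~ e  [subst: {-} | 3 pending]
  bind e := Bool
step 2: unify c ~ f  [subst: {e:=Bool} | 2 pending]
  bind c := f
step 3: unify d ~ g  [subst: {e:=Bool, c:=f} | 1 pending]
  bind d := g
step 4: unify a ~ Bool  [subst: {e:=Bool, c:=f, d:=g} | 0 pending]
  bind a := Bool

Answer: a:=Bool c:=f d:=g e:=Bool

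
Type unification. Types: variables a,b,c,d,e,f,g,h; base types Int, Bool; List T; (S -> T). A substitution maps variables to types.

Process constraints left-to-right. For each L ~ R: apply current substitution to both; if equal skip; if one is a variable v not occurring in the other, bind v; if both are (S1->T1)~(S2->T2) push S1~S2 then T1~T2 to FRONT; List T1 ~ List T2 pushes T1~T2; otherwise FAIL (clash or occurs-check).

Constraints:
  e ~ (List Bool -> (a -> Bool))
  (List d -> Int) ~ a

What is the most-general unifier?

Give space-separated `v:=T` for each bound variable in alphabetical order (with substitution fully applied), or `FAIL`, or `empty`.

Answer: a:=(List d -> Int) e:=(List Bool -> ((List d -> Int) -> Bool))

Derivation:
step 1: unify e ~ (List Bool -> (a -> Bool))  [subst: {-} | 1 pending]
  bind e := (List Bool -> (a -> Bool))
step 2: unify (List d -> Int) ~ a  [subst: {e:=(List Bool -> (a -> Bool))} | 0 pending]
  bind a := (List d -> Int)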